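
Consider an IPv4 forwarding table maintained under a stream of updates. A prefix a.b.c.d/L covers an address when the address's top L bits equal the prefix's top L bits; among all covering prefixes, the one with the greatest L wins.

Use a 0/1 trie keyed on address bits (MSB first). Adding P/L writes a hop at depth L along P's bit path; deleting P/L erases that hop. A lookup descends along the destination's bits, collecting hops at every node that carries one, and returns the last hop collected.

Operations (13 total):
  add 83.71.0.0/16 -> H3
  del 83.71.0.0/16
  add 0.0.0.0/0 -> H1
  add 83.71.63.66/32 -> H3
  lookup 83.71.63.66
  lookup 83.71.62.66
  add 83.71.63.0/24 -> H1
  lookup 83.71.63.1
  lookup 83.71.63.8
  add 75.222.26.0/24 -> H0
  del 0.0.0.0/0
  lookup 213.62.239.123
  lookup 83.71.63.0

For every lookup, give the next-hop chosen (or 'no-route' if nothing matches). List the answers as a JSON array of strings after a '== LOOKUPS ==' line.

Process each operation:
  + 83.71.0.0/16 (H3) depth=16
  del 83.71.0.0/16 (clear depth 16)
  + 0.0.0.0/0 (H1) depth=0
  + 83.71.63.66/32 (H3) depth=32
  ? 83.71.63.66  path d0:H1→d1:-→d2:-→d3:-→d4:-→d5:-→d6:-→d7:-→d8:-→d9:-→d10:-→d11:-→d12:-→d13:-→d14:-→d15:-→d16:-→d17:-→d18:-→d19:-→d20:-→d21:-→d22:-→d23:-→d24:-→d25:-→d26:-→d27:-→d28:-→d29:-→d30:-→d31:-→d32:H3  best=H3
  ? 83.71.62.66  path d0:H1→d1:-→d2:-→d3:-→d4:-→d5:-→d6:-→d7:-→d8:-→d9:-→d10:-→d11:-→d12:-→d13:-→d14:-→d15:-→d16:-→d17:-→d18:-→d19:-→d20:-→d21:-→d22:-→d23:-  best=H1
  + 83.71.63.0/24 (H1) depth=24
  ? 83.71.63.1  path d0:H1→d1:-→d2:-→d3:-→d4:-→d5:-→d6:-→d7:-→d8:-→d9:-→d10:-→d11:-→d12:-→d13:-→d14:-→d15:-→d16:-→d17:-→d18:-→d19:-→d20:-→d21:-→d22:-→d23:-→d24:H1→d25:-  best=H1
  ? 83.71.63.8  path d0:H1→d1:-→d2:-→d3:-→d4:-→d5:-→d6:-→d7:-→d8:-→d9:-→d10:-→d11:-→d12:-→d13:-→d14:-→d15:-→d16:-→d17:-→d18:-→d19:-→d20:-→d21:-→d22:-→d23:-→d24:H1→d25:-  best=H1
  + 75.222.26.0/24 (H0) depth=24
  del 0.0.0.0/0 (clear depth 0)
  ? 213.62.239.123  path d0:-  best=no-route
  ? 83.71.63.0  path d0:-→d1:-→d2:-→d3:-→d4:-→d5:-→d6:-→d7:-→d8:-→d9:-→d10:-→d11:-→d12:-→d13:-→d14:-→d15:-→d16:-→d17:-→d18:-→d19:-→d20:-→d21:-→d22:-→d23:-→d24:H1→d25:-  best=H1

== LOOKUPS ==
["H3","H1","H1","H1","no-route","H1"]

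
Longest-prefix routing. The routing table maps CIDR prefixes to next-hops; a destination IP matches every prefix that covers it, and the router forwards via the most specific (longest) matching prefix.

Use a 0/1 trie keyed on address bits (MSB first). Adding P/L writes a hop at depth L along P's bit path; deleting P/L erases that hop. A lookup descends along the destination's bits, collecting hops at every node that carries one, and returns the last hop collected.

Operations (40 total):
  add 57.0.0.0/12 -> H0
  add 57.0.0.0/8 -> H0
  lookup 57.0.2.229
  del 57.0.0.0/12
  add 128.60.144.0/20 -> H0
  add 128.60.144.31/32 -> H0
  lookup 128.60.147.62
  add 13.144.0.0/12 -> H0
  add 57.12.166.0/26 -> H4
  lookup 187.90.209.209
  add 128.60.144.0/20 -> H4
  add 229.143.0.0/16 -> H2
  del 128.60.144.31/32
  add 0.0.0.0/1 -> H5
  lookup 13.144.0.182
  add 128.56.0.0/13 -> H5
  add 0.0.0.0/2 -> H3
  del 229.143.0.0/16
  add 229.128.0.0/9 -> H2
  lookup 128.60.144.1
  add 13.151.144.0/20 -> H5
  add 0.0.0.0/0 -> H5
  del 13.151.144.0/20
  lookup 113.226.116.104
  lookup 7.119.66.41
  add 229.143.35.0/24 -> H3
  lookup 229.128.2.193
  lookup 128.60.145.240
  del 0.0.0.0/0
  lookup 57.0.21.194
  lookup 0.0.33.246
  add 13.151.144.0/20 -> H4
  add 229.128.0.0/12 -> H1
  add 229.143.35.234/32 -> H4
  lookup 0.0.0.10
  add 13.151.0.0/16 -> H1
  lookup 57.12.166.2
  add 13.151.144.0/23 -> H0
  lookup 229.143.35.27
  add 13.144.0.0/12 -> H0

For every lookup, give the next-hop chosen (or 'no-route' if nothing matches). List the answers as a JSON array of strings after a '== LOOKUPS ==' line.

Trace:
  add 57.0.0.0/12 -> H0 at depth 12
  add 57.0.0.0/8 -> H0 at depth 8
  Q 57.0.2.229: descend 001110010000 ; hops seen [H0,H0] ; pick H0
  del 57.0.0.0/12 (clear depth 12)
  add 128.60.144.0/20 -> H0 at depth 20
  add 128.60.144.31/32 -> H0 at depth 32
  Q 128.60.147.62: descend 1000000000111100100100 ; hops seen [H0] ; pick H0
  add 13.144.0.0/12 -> H0 at depth 12
  add 57.12.166.0/26 -> H4 at depth 26
  Q 187.90.209.209: descend 10 ; hops seen [∅] ; pick no-route
  add 128.60.144.0/20 -> H4 at depth 20
  add 229.143.0.0/16 -> H2 at depth 16
  del 128.60.144.31/32 (clear depth 32)
  add 0.0.0.0/1 -> H5 at depth 1
  Q 13.144.0.182: descend 000011011001 ; hops seen [H5,H0] ; pick H0
  add 128.56.0.0/13 -> H5 at depth 13
  add 0.0.0.0/2 -> H3 at depth 2
  del 229.143.0.0/16 (clear depth 16)
  add 229.128.0.0/9 -> H2 at depth 9
  Q 128.60.144.1: descend 100000000011110010010000000 ; hops seen [H5,H4] ; pick H4
  add 13.151.144.0/20 -> H5 at depth 20
  add 0.0.0.0/0 -> H5 at depth 0
  del 13.151.144.0/20 (clear depth 20)
  Q 113.226.116.104: descend 0 ; hops seen [H5,H5] ; pick H5
  Q 7.119.66.41: descend 0000 ; hops seen [H5,H5,H3] ; pick H3
  add 229.143.35.0/24 -> H3 at depth 24
  Q 229.128.2.193: descend 111001011000 ; hops seen [H5,H2] ; pick H2
  Q 128.60.145.240: descend 10000000001111001001000 ; hops seen [H5,H5,H4] ; pick H4
  del 0.0.0.0/0 (clear depth 0)
  Q 57.0.21.194: descend 001110010000 ; hops seen [H5,H3,H0] ; pick H0
  Q 0.0.33.246: descend 0000 ; hops seen [H5,H3] ; pick H3
  add 13.151.144.0/20 -> H4 at depth 20
  add 229.128.0.0/12 -> H1 at depth 12
  add 229.143.35.234/32 -> H4 at depth 32
  Q 0.0.0.10: descend 0000 ; hops seen [H5,H3] ; pick H3
  add 13.151.0.0/16 -> H1 at depth 16
  Q 57.12.166.2: descend 00111001000011001010011000 ; hops seen [H5,H3,H0,H4] ; pick H4
  add 13.151.144.0/23 -> H0 at depth 23
  Q 229.143.35.27: descend 111001011000111100100011 ; hops seen [H2,H1,H3] ; pick H3
  add 13.144.0.0/12 -> H0 at depth 12

== LOOKUPS ==
["H0","H0","no-route","H0","H4","H5","H3","H2","H4","H0","H3","H3","H4","H3"]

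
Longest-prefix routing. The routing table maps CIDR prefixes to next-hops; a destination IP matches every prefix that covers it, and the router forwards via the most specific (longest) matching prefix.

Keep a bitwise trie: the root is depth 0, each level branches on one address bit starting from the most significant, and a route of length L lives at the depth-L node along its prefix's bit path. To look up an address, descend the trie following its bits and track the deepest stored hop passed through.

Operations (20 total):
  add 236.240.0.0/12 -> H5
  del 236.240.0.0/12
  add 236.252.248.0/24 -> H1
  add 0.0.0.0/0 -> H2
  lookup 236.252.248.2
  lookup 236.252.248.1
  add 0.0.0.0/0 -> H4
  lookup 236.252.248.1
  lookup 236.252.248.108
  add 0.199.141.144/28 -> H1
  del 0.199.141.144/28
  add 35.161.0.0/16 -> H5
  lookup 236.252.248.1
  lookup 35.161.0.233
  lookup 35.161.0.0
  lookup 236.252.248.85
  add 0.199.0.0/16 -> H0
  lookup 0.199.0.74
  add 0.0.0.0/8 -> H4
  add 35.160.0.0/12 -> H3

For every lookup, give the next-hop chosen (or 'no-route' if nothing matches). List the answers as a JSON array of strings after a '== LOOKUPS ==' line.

Apply in order:
  + 236.240.0.0/12 (H5) depth=12
  - 236.240.0.0/12 clear@12
  + 236.252.248.0/24 (H1) depth=24
  + 0.0.0.0/0 (H2) depth=0
  lookup 236.252.248.2: bits 111011001111110011111000 walk d0:H2→d1:-→d2:-→d3:-→d4:-→d5:-→d6:-→d7:-→d8:-→d9:-→d10:-→d11:-→d12:-→d13:-→d14:-→d15:-→d16:-→d17:-→d18:-→d19:-→d20:-→d21:-→d22:-→d23:-→d24:H1 -> H1
  lookup 236.252.248.1: bits 111011001111110011111000 walk d0:H2→d1:-→d2:-→d3:-→d4:-→d5:-→d6:-→d7:-→d8:-→d9:-→d10:-→d11:-→d12:-→d13:-→d14:-→d15:-→d16:-→d17:-→d18:-→d19:-→d20:-→d21:-→d22:-→d23:-→d24:H1 -> H1
  + 0.0.0.0/0 (H4) depth=0
  lookup 236.252.248.1: bits 111011001111110011111000 walk d0:H4→d1:-→d2:-→d3:-→d4:-→d5:-→d6:-→d7:-→d8:-→d9:-→d10:-→d11:-→d12:-→d13:-→d14:-→d15:-→d16:-→d17:-→d18:-→d19:-→d20:-→d21:-→d22:-→d23:-→d24:H1 -> H1
  lookup 236.252.248.108: bits 111011001111110011111000 walk d0:H4→d1:-→d2:-→d3:-→d4:-→d5:-→d6:-→d7:-→d8:-→d9:-→d10:-→d11:-→d12:-→d13:-→d14:-→d15:-→d16:-→d17:-→d18:-→d19:-→d20:-→d21:-→d22:-→d23:-→d24:H1 -> H1
  + 0.199.141.144/28 (H1) depth=28
  - 0.199.141.144/28 clear@28
  + 35.161.0.0/16 (H5) depth=16
  lookup 236.252.248.1: bits 111011001111110011111000 walk d0:H4→d1:-→d2:-→d3:-→d4:-→d5:-→d6:-→d7:-→d8:-→d9:-→d10:-→d11:-→d12:-→d13:-→d14:-→d15:-→d16:-→d17:-→d18:-→d19:-→d20:-→d21:-→d22:-→d23:-→d24:H1 -> H1
  lookup 35.161.0.233: bits 0010001110100001 walk d0:H4→d1:-→d2:-→d3:-→d4:-→d5:-→d6:-→d7:-→d8:-→d9:-→d10:-→d11:-→d12:-→d13:-→d14:-→d15:-→d16:H5 -> H5
  lookup 35.161.0.0: bits 0010001110100001 walk d0:H4→d1:-→d2:-→d3:-→d4:-→d5:-→d6:-→d7:-→d8:-→d9:-→d10:-→d11:-→d12:-→d13:-→d14:-→d15:-→d16:H5 -> H5
  lookup 236.252.248.85: bits 111011001111110011111000 walk d0:H4→d1:-→d2:-→d3:-→d4:-→d5:-→d6:-→d7:-→d8:-→d9:-→d10:-→d11:-→d12:-→d13:-→d14:-→d15:-→d16:-→d17:-→d18:-→d19:-→d20:-→d21:-→d22:-→d23:-→d24:H1 -> H1
  + 0.199.0.0/16 (H0) depth=16
  lookup 0.199.0.74: bits 0000000011000111 walk d0:H4→d1:-→d2:-→d3:-→d4:-→d5:-→d6:-→d7:-→d8:-→d9:-→d10:-→d11:-→d12:-→d13:-→d14:-→d15:-→d16:H0 -> H0
  + 0.0.0.0/8 (H4) depth=8
  + 35.160.0.0/12 (H3) depth=12

== LOOKUPS ==
["H1","H1","H1","H1","H1","H5","H5","H1","H0"]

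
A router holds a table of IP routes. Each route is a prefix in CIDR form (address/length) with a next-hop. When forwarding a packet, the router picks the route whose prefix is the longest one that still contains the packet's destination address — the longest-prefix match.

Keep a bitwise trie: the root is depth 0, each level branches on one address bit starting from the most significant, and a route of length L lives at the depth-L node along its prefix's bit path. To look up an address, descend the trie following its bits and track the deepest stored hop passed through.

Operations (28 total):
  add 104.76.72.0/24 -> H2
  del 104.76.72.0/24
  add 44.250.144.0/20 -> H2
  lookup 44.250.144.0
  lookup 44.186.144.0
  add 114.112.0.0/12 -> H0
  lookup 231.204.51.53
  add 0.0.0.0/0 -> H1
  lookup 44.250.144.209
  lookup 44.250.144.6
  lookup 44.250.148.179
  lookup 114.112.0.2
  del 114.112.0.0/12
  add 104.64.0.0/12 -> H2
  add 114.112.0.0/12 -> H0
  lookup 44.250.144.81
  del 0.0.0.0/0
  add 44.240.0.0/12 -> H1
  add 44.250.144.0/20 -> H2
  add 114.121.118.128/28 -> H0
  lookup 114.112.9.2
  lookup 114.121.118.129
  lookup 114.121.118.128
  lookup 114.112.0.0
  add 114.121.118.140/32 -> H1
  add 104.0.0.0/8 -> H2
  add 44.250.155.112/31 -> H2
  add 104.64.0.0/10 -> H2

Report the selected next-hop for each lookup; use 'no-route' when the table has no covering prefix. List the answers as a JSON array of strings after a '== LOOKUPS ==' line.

Apply in order:
  add 104.76.72.0/24 -> H2 at depth 24
  del 104.76.72.0/24 (clear depth 24)
  add 44.250.144.0/20 -> H2 at depth 20
  Q 44.250.144.0: descend 00101100111110101001 ; hops seen [H2] ; pick H2
  Q 44.186.144.0: descend 001011001 ; hops seen [∅] ; pick no-route
  add 114.112.0.0/12 -> H0 at depth 12
  Q 231.204.51.53: descend ε ; hops seen [∅] ; pick no-route
  add 0.0.0.0/0 -> H1 at depth 0
  Q 44.250.144.209: descend 00101100111110101001 ; hops seen [H1,H2] ; pick H2
  Q 44.250.144.6: descend 00101100111110101001 ; hops seen [H1,H2] ; pick H2
  Q 44.250.148.179: descend 00101100111110101001 ; hops seen [H1,H2] ; pick H2
  Q 114.112.0.2: descend 011100100111 ; hops seen [H1,H0] ; pick H0
  del 114.112.0.0/12 (clear depth 12)
  add 104.64.0.0/12 -> H2 at depth 12
  add 114.112.0.0/12 -> H0 at depth 12
  Q 44.250.144.81: descend 00101100111110101001 ; hops seen [H1,H2] ; pick H2
  del 0.0.0.0/0 (clear depth 0)
  add 44.240.0.0/12 -> H1 at depth 12
  add 44.250.144.0/20 -> H2 at depth 20
  add 114.121.118.128/28 -> H0 at depth 28
  Q 114.112.9.2: descend 011100100111 ; hops seen [H0] ; pick H0
  Q 114.121.118.129: descend 0111001001111001011101101000 ; hops seen [H0,H0] ; pick H0
  Q 114.121.118.128: descend 0111001001111001011101101000 ; hops seen [H0,H0] ; pick H0
  Q 114.112.0.0: descend 011100100111 ; hops seen [H0] ; pick H0
  add 114.121.118.140/32 -> H1 at depth 32
  add 104.0.0.0/8 -> H2 at depth 8
  add 44.250.155.112/31 -> H2 at depth 31
  add 104.64.0.0/10 -> H2 at depth 10

== LOOKUPS ==
["H2","no-route","no-route","H2","H2","H2","H0","H2","H0","H0","H0","H0"]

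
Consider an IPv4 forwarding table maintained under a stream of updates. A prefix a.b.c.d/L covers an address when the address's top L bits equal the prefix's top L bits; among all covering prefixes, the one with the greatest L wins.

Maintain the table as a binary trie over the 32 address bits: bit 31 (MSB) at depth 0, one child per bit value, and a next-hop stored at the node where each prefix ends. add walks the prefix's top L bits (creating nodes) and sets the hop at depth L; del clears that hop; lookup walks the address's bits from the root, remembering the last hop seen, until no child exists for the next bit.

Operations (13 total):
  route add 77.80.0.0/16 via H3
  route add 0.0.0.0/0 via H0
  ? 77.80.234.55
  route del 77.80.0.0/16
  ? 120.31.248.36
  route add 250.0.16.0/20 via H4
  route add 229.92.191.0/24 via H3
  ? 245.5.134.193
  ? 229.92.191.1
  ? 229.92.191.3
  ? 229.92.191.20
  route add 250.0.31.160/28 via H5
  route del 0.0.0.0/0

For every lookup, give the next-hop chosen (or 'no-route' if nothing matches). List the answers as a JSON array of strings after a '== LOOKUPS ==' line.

Apply in order:
  add 77.80.0.0/16 -> H3 at depth 16
  add 0.0.0.0/0 -> H0 at depth 0
  lookup 77.80.234.55: bits 0100110101010000 walk d0:H0→d1:-→d2:-→d3:-→d4:-→d5:-→d6:-→d7:-→d8:-→d9:-→d10:-→d11:-→d12:-→d13:-→d14:-→d15:-→d16:H3 -> H3
  - 77.80.0.0/16 clear@16
  lookup 120.31.248.36: bits 01 walk d0:H0→d1:-→d2:- -> H0
  add 250.0.16.0/20 -> H4 at depth 20
  add 229.92.191.0/24 -> H3 at depth 24
  lookup 245.5.134.193: bits 1111 walk d0:H0→d1:-→d2:-→d3:-→d4:- -> H0
  lookup 229.92.191.1: bits 111001010101110010111111 walk d0:H0→d1:-→d2:-→d3:-→d4:-→d5:-→d6:-→d7:-→d8:-→d9:-→d10:-→d11:-→d12:-→d13:-→d14:-→d15:-→d16:-→d17:-→d18:-→d19:-→d20:-→d21:-→d22:-→d23:-→d24:H3 -> H3
  lookup 229.92.191.3: bits 111001010101110010111111 walk d0:H0→d1:-→d2:-→d3:-→d4:-→d5:-→d6:-→d7:-→d8:-→d9:-→d10:-→d11:-→d12:-→d13:-→d14:-→d15:-→d16:-→d17:-→d18:-→d19:-→d20:-→d21:-→d22:-→d23:-→d24:H3 -> H3
  lookup 229.92.191.20: bits 111001010101110010111111 walk d0:H0→d1:-→d2:-→d3:-→d4:-→d5:-→d6:-→d7:-→d8:-→d9:-→d10:-→d11:-→d12:-→d13:-→d14:-→d15:-→d16:-→d17:-→d18:-→d19:-→d20:-→d21:-→d22:-→d23:-→d24:H3 -> H3
  add 250.0.31.160/28 -> H5 at depth 28
  - 0.0.0.0/0 clear@0

== LOOKUPS ==
["H3","H0","H0","H3","H3","H3"]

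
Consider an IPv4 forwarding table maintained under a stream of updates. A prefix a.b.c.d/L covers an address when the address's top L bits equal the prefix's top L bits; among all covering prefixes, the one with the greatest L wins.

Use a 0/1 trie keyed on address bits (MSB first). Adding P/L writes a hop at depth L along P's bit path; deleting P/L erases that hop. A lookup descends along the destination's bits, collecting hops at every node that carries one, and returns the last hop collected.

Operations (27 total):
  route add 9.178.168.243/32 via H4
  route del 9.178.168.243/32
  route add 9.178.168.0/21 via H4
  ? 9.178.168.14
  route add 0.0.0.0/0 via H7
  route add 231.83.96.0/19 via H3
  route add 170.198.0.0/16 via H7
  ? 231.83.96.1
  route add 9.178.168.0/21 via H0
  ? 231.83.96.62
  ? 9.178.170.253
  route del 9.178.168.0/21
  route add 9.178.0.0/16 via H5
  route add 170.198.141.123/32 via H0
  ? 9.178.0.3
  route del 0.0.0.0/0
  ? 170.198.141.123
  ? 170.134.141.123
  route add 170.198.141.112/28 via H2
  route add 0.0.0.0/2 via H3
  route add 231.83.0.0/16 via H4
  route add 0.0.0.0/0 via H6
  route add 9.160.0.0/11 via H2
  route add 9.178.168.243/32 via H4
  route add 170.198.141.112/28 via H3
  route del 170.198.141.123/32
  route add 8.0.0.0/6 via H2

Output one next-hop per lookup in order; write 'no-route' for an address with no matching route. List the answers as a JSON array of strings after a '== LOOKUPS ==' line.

Trace:
  + 9.178.168.243/32 (H4) depth=32
  del 9.178.168.243/32 (clear depth 32)
  + 9.178.168.0/21 (H4) depth=21
  ? 9.178.168.14  path d0:-→d1:-→d2:-→d3:-→d4:-→d5:-→d6:-→d7:-→d8:-→d9:-→d10:-→d11:-→d12:-→d13:-→d14:-→d15:-→d16:-→d17:-→d18:-→d19:-→d20:-→d21:H4→d22:-→d23:-→d24:-  best=H4
  + 0.0.0.0/0 (H7) depth=0
  + 231.83.96.0/19 (H3) depth=19
  + 170.198.0.0/16 (H7) depth=16
  ? 231.83.96.1  path d0:H7→d1:-→d2:-→d3:-→d4:-→d5:-→d6:-→d7:-→d8:-→d9:-→d10:-→d11:-→d12:-→d13:-→d14:-→d15:-→d16:-→d17:-→d18:-→d19:H3  best=H3
  + 9.178.168.0/21 (H0) depth=21
  ? 231.83.96.62  path d0:H7→d1:-→d2:-→d3:-→d4:-→d5:-→d6:-→d7:-→d8:-→d9:-→d10:-→d11:-→d12:-→d13:-→d14:-→d15:-→d16:-→d17:-→d18:-→d19:H3  best=H3
  ? 9.178.170.253  path d0:H7→d1:-→d2:-→d3:-→d4:-→d5:-→d6:-→d7:-→d8:-→d9:-→d10:-→d11:-→d12:-→d13:-→d14:-→d15:-→d16:-→d17:-→d18:-→d19:-→d20:-→d21:H0→d22:-  best=H0
  del 9.178.168.0/21 (clear depth 21)
  + 9.178.0.0/16 (H5) depth=16
  + 170.198.141.123/32 (H0) depth=32
  ? 9.178.0.3  path d0:H7→d1:-→d2:-→d3:-→d4:-→d5:-→d6:-→d7:-→d8:-→d9:-→d10:-→d11:-→d12:-→d13:-→d14:-→d15:-→d16:H5  best=H5
  del 0.0.0.0/0 (clear depth 0)
  ? 170.198.141.123  path d0:-→d1:-→d2:-→d3:-→d4:-→d5:-→d6:-→d7:-→d8:-→d9:-→d10:-→d11:-→d12:-→d13:-→d14:-→d15:-→d16:H7→d17:-→d18:-→d19:-→d20:-→d21:-→d22:-→d23:-→d24:-→d25:-→d26:-→d27:-→d28:-→d29:-→d30:-→d31:-→d32:H0  best=H0
  ? 170.134.141.123  path d0:-→d1:-→d2:-→d3:-→d4:-→d5:-→d6:-→d7:-→d8:-→d9:-  best=no-route
  + 170.198.141.112/28 (H2) depth=28
  + 0.0.0.0/2 (H3) depth=2
  + 231.83.0.0/16 (H4) depth=16
  + 0.0.0.0/0 (H6) depth=0
  + 9.160.0.0/11 (H2) depth=11
  + 9.178.168.243/32 (H4) depth=32
  + 170.198.141.112/28 (H3) depth=28
  del 170.198.141.123/32 (clear depth 32)
  + 8.0.0.0/6 (H2) depth=6

== LOOKUPS ==
["H4","H3","H3","H0","H5","H0","no-route"]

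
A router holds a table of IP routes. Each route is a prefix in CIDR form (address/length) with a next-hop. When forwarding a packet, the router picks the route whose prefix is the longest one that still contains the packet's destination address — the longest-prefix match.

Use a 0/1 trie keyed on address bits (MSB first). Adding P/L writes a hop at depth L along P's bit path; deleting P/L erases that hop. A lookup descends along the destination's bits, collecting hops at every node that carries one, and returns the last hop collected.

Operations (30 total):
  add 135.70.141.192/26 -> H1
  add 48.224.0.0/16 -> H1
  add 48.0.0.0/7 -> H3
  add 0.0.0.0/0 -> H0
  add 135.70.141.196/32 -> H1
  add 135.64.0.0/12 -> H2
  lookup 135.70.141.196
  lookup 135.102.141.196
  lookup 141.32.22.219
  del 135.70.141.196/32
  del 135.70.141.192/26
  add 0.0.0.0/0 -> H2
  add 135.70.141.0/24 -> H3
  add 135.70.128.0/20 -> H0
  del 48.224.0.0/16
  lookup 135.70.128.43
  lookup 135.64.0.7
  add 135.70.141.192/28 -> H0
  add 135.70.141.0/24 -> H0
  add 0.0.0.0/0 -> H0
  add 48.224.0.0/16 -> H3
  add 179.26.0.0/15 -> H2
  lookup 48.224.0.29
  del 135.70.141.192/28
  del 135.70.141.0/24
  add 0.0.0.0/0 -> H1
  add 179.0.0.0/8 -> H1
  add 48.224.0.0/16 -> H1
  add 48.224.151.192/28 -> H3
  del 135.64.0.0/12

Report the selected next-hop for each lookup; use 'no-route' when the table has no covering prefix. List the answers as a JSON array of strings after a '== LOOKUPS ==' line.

Process each operation:
  + 135.70.141.192/26 (H1) depth=26
  + 48.224.0.0/16 (H1) depth=16
  + 48.0.0.0/7 (H3) depth=7
  + 0.0.0.0/0 (H0) depth=0
  + 135.70.141.196/32 (H1) depth=32
  + 135.64.0.0/12 (H2) depth=12
  lookup 135.70.141.196: bits 10000111010001101000110111000100 walk d0:H0→d1:-→d2:-→d3:-→d4:-→d5:-→d6:-→d7:-→d8:-→d9:-→d10:-→d11:-→d12:H2→d13:-→d14:-→d15:-→d16:-→d17:-→d18:-→d19:-→d20:-→d21:-→d22:-→d23:-→d24:-→d25:-→d26:H1→d27:-→d28:-→d29:-→d30:-→d31:-→d32:H1 -> H1
  lookup 135.102.141.196: bits 1000011101 walk d0:H0→d1:-→d2:-→d3:-→d4:-→d5:-→d6:-→d7:-→d8:-→d9:-→d10:- -> H0
  lookup 141.32.22.219: bits 1000 walk d0:H0→d1:-→d2:-→d3:-→d4:- -> H0
  del 135.70.141.196/32 (clear depth 32)
  del 135.70.141.192/26 (clear depth 26)
  + 0.0.0.0/0 (H2) depth=0
  + 135.70.141.0/24 (H3) depth=24
  + 135.70.128.0/20 (H0) depth=20
  del 48.224.0.0/16 (clear depth 16)
  lookup 135.70.128.43: bits 10000111010001101000 walk d0:H2→d1:-→d2:-→d3:-→d4:-→d5:-→d6:-→d7:-→d8:-→d9:-→d10:-→d11:-→d12:H2→d13:-→d14:-→d15:-→d16:-→d17:-→d18:-→d19:-→d20:H0 -> H0
  lookup 135.64.0.7: bits 1000011101000 walk d0:H2→d1:-→d2:-→d3:-→d4:-→d5:-→d6:-→d7:-→d8:-→d9:-→d10:-→d11:-→d12:H2→d13:- -> H2
  + 135.70.141.192/28 (H0) depth=28
  + 135.70.141.0/24 (H0) depth=24
  + 0.0.0.0/0 (H0) depth=0
  + 48.224.0.0/16 (H3) depth=16
  + 179.26.0.0/15 (H2) depth=15
  lookup 48.224.0.29: bits 0011000011100000 walk d0:H0→d1:-→d2:-→d3:-→d4:-→d5:-→d6:-→d7:H3→d8:-→d9:-→d10:-→d11:-→d12:-→d13:-→d14:-→d15:-→d16:H3 -> H3
  del 135.70.141.192/28 (clear depth 28)
  del 135.70.141.0/24 (clear depth 24)
  + 0.0.0.0/0 (H1) depth=0
  + 179.0.0.0/8 (H1) depth=8
  + 48.224.0.0/16 (H1) depth=16
  + 48.224.151.192/28 (H3) depth=28
  del 135.64.0.0/12 (clear depth 12)

== LOOKUPS ==
["H1","H0","H0","H0","H2","H3"]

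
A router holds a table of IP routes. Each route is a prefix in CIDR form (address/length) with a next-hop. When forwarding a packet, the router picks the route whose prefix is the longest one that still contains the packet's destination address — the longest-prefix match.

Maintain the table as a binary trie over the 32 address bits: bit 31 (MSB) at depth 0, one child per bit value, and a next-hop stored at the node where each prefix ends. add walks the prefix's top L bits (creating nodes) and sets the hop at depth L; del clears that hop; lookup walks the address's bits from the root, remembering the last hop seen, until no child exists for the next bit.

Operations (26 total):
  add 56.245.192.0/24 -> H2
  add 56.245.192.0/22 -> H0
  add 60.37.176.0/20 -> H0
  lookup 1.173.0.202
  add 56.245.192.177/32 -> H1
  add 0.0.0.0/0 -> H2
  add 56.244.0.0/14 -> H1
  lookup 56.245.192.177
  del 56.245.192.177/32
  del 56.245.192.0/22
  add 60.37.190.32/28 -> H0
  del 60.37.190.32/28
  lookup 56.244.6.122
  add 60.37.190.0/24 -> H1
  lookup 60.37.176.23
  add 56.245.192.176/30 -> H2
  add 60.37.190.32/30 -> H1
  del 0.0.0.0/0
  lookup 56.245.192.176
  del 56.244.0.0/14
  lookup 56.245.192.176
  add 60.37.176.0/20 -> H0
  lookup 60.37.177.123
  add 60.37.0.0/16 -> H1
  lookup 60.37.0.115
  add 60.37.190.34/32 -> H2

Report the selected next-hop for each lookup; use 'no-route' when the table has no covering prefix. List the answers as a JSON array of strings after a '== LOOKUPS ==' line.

Apply in order:
  add 56.245.192.0/24 -> H2 at depth 24
  add 56.245.192.0/22 -> H0 at depth 22
  add 60.37.176.0/20 -> H0 at depth 20
  Q 1.173.0.202: descend 00 ; hops seen [∅] ; pick no-route
  add 56.245.192.177/32 -> H1 at depth 32
  add 0.0.0.0/0 -> H2 at depth 0
  add 56.244.0.0/14 -> H1 at depth 14
  Q 56.245.192.177: descend 00111000111101011100000010110001 ; hops seen [H2,H1,H0,H2,H1] ; pick H1
  del 56.245.192.177/32 (clear depth 32)
  del 56.245.192.0/22 (clear depth 22)
  add 60.37.190.32/28 -> H0 at depth 28
  del 60.37.190.32/28 (clear depth 28)
  Q 56.244.6.122: descend 001110001111010 ; hops seen [H2,H1] ; pick H1
  add 60.37.190.0/24 -> H1 at depth 24
  Q 60.37.176.23: descend 00111100001001011011 ; hops seen [H2,H0] ; pick H0
  add 56.245.192.176/30 -> H2 at depth 30
  add 60.37.190.32/30 -> H1 at depth 30
  del 0.0.0.0/0 (clear depth 0)
  Q 56.245.192.176: descend 0011100011110101110000001011000 ; hops seen [H1,H2,H2] ; pick H2
  del 56.244.0.0/14 (clear depth 14)
  Q 56.245.192.176: descend 0011100011110101110000001011000 ; hops seen [H2,H2] ; pick H2
  add 60.37.176.0/20 -> H0 at depth 20
  Q 60.37.177.123: descend 00111100001001011011 ; hops seen [H0] ; pick H0
  add 60.37.0.0/16 -> H1 at depth 16
  Q 60.37.0.115: descend 0011110000100101 ; hops seen [H1] ; pick H1
  add 60.37.190.34/32 -> H2 at depth 32

== LOOKUPS ==
["no-route","H1","H1","H0","H2","H2","H0","H1"]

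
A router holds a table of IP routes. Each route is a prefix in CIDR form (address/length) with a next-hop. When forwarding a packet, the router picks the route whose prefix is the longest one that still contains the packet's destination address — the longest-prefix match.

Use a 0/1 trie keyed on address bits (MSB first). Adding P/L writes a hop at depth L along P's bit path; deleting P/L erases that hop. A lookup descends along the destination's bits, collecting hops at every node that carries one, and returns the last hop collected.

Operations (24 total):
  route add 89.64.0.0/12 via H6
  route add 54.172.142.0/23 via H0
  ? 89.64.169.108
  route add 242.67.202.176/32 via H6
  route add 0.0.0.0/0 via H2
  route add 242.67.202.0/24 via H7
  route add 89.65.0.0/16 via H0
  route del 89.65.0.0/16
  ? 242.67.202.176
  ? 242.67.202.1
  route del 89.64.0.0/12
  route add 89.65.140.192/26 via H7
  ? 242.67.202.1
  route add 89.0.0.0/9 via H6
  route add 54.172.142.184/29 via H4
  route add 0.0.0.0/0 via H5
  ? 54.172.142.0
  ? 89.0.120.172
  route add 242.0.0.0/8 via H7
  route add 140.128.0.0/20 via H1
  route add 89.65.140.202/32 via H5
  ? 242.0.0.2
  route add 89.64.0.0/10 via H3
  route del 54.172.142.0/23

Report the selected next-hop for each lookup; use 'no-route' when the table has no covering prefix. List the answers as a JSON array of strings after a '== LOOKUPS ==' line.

Apply in order:
  + 89.64.0.0/12 (H6) depth=12
  + 54.172.142.0/23 (H0) depth=23
  Q 89.64.169.108: descend 010110010100 ; hops seen [H6] ; pick H6
  + 242.67.202.176/32 (H6) depth=32
  + 0.0.0.0/0 (H2) depth=0
  + 242.67.202.0/24 (H7) depth=24
  + 89.65.0.0/16 (H0) depth=16
  - 89.65.0.0/16 clear@16
  Q 242.67.202.176: descend 11110010010000111100101010110000 ; hops seen [H2,H7,H6] ; pick H6
  Q 242.67.202.1: descend 111100100100001111001010 ; hops seen [H2,H7] ; pick H7
  - 89.64.0.0/12 clear@12
  + 89.65.140.192/26 (H7) depth=26
  Q 242.67.202.1: descend 111100100100001111001010 ; hops seen [H2,H7] ; pick H7
  + 89.0.0.0/9 (H6) depth=9
  + 54.172.142.184/29 (H4) depth=29
  + 0.0.0.0/0 (H5) depth=0
  Q 54.172.142.0: descend 001101101010110010001110 ; hops seen [H5,H0] ; pick H0
  Q 89.0.120.172: descend 010110010 ; hops seen [H5,H6] ; pick H6
  + 242.0.0.0/8 (H7) depth=8
  + 140.128.0.0/20 (H1) depth=20
  + 89.65.140.202/32 (H5) depth=32
  Q 242.0.0.2: descend 111100100 ; hops seen [H5,H7] ; pick H7
  + 89.64.0.0/10 (H3) depth=10
  - 54.172.142.0/23 clear@23

== LOOKUPS ==
["H6","H6","H7","H7","H0","H6","H7"]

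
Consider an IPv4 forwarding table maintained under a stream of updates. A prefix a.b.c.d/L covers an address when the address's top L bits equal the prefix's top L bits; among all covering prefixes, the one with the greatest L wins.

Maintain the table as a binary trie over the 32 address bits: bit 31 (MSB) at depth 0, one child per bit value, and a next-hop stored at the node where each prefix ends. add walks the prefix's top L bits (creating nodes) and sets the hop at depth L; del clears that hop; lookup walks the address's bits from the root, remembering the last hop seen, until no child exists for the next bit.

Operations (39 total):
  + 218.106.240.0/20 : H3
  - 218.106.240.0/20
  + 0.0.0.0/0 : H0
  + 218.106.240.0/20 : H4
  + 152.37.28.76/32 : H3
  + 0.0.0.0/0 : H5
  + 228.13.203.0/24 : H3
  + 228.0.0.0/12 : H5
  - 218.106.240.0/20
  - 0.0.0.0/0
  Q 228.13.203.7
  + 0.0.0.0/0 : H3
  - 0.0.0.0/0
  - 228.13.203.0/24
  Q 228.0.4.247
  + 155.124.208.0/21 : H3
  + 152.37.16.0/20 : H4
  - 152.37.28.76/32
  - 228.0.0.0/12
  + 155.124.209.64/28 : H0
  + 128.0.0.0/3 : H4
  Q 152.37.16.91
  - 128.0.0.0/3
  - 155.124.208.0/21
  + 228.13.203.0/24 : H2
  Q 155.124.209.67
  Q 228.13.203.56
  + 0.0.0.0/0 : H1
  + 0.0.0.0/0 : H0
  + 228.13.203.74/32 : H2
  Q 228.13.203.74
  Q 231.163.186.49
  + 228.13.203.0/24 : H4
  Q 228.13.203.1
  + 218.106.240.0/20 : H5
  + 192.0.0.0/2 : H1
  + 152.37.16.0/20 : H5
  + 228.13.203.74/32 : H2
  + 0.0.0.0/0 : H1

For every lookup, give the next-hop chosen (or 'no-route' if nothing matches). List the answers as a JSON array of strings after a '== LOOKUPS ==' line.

Apply in order:
  + 218.106.240.0/20 (H3) depth=20
  del 218.106.240.0/20 (clear depth 20)
  + 0.0.0.0/0 (H0) depth=0
  + 218.106.240.0/20 (H4) depth=20
  + 152.37.28.76/32 (H3) depth=32
  + 0.0.0.0/0 (H5) depth=0
  + 228.13.203.0/24 (H3) depth=24
  + 228.0.0.0/12 (H5) depth=12
  del 218.106.240.0/20 (clear depth 20)
  del 0.0.0.0/0 (clear depth 0)
  Q 228.13.203.7: descend 111001000000110111001011 ; hops seen [H5,H3] ; pick H3
  + 0.0.0.0/0 (H3) depth=0
  del 0.0.0.0/0 (clear depth 0)
  del 228.13.203.0/24 (clear depth 24)
  Q 228.0.4.247: descend 111001000000 ; hops seen [H5] ; pick H5
  + 155.124.208.0/21 (H3) depth=21
  + 152.37.16.0/20 (H4) depth=20
  del 152.37.28.76/32 (clear depth 32)
  del 228.0.0.0/12 (clear depth 12)
  + 155.124.209.64/28 (H0) depth=28
  + 128.0.0.0/3 (H4) depth=3
  Q 152.37.16.91: descend 10011000001001010001 ; hops seen [H4,H4] ; pick H4
  del 128.0.0.0/3 (clear depth 3)
  del 155.124.208.0/21 (clear depth 21)
  + 228.13.203.0/24 (H2) depth=24
  Q 155.124.209.67: descend 1001101101111100110100010100 ; hops seen [H0] ; pick H0
  Q 228.13.203.56: descend 111001000000110111001011 ; hops seen [H2] ; pick H2
  + 0.0.0.0/0 (H1) depth=0
  + 0.0.0.0/0 (H0) depth=0
  + 228.13.203.74/32 (H2) depth=32
  Q 228.13.203.74: descend 11100100000011011100101101001010 ; hops seen [H0,H2,H2] ; pick H2
  Q 231.163.186.49: descend 111001 ; hops seen [H0] ; pick H0
  + 228.13.203.0/24 (H4) depth=24
  Q 228.13.203.1: descend 1110010000001101110010110 ; hops seen [H0,H4] ; pick H4
  + 218.106.240.0/20 (H5) depth=20
  + 192.0.0.0/2 (H1) depth=2
  + 152.37.16.0/20 (H5) depth=20
  + 228.13.203.74/32 (H2) depth=32
  + 0.0.0.0/0 (H1) depth=0

== LOOKUPS ==
["H3","H5","H4","H0","H2","H2","H0","H4"]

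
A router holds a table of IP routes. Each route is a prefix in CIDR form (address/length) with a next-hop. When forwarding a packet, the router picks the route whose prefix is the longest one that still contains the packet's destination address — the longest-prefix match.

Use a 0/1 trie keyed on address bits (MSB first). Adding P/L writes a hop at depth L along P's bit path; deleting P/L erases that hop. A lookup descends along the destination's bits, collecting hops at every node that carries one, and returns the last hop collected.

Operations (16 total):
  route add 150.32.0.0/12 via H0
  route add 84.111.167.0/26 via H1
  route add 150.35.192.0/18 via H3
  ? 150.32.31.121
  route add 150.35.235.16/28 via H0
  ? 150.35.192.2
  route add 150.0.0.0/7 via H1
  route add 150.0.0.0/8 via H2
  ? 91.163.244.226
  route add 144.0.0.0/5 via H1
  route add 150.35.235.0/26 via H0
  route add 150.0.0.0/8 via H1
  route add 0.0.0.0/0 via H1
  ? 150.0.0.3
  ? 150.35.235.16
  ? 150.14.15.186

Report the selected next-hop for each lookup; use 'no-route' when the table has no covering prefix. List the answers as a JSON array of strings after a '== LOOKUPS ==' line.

Process each operation:
  + 150.32.0.0/12 (H0) depth=12
  + 84.111.167.0/26 (H1) depth=26
  + 150.35.192.0/18 (H3) depth=18
  Q 150.32.31.121: descend 10010110001000 ; hops seen [H0] ; pick H0
  + 150.35.235.16/28 (H0) depth=28
  Q 150.35.192.2: descend 100101100010001111 ; hops seen [H0,H3] ; pick H3
  + 150.0.0.0/7 (H1) depth=7
  + 150.0.0.0/8 (H2) depth=8
  Q 91.163.244.226: descend 0101 ; hops seen [∅] ; pick no-route
  + 144.0.0.0/5 (H1) depth=5
  + 150.35.235.0/26 (H0) depth=26
  + 150.0.0.0/8 (H1) depth=8
  + 0.0.0.0/0 (H1) depth=0
  Q 150.0.0.3: descend 1001011000 ; hops seen [H1,H1,H1,H1] ; pick H1
  Q 150.35.235.16: descend 1001011000100011111010110001 ; hops seen [H1,H1,H1,H1,H0,H3,H0,H0] ; pick H0
  Q 150.14.15.186: descend 1001011000 ; hops seen [H1,H1,H1,H1] ; pick H1

== LOOKUPS ==
["H0","H3","no-route","H1","H0","H1"]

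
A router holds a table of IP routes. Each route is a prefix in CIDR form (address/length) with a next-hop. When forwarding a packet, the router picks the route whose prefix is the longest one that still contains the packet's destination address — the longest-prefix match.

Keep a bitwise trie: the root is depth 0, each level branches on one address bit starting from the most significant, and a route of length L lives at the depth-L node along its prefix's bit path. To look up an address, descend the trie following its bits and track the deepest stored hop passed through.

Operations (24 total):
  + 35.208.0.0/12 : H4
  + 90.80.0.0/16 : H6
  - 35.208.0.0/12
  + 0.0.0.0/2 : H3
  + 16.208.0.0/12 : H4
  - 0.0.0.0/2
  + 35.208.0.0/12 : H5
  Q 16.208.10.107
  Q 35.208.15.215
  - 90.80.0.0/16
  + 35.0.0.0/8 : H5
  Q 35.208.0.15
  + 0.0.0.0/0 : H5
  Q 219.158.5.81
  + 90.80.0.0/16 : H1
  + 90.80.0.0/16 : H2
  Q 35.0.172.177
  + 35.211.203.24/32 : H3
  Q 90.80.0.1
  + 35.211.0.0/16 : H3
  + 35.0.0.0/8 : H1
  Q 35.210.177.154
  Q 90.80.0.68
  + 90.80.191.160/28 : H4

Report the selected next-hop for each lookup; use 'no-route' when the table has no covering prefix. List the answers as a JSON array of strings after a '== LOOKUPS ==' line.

Apply in order:
  + 35.208.0.0/12 (H4) depth=12
  + 90.80.0.0/16 (H6) depth=16
  - 35.208.0.0/12 clear@12
  + 0.0.0.0/2 (H3) depth=2
  + 16.208.0.0/12 (H4) depth=12
  - 0.0.0.0/2 clear@2
  + 35.208.0.0/12 (H5) depth=12
  ? 16.208.10.107  path d0:-→d1:-→d2:-→d3:-→d4:-→d5:-→d6:-→d7:-→d8:-→d9:-→d10:-→d11:-→d12:H4  best=H4
  ? 35.208.15.215  path d0:-→d1:-→d2:-→d3:-→d4:-→d5:-→d6:-→d7:-→d8:-→d9:-→d10:-→d11:-→d12:H5  best=H5
  - 90.80.0.0/16 clear@16
  + 35.0.0.0/8 (H5) depth=8
  ? 35.208.0.15  path d0:-→d1:-→d2:-→d3:-→d4:-→d5:-→d6:-→d7:-→d8:H5→d9:-→d10:-→d11:-→d12:H5  best=H5
  + 0.0.0.0/0 (H5) depth=0
  ? 219.158.5.81  path d0:H5  best=H5
  + 90.80.0.0/16 (H1) depth=16
  + 90.80.0.0/16 (H2) depth=16
  ? 35.0.172.177  path d0:H5→d1:-→d2:-→d3:-→d4:-→d5:-→d6:-→d7:-→d8:H5  best=H5
  + 35.211.203.24/32 (H3) depth=32
  ? 90.80.0.1  path d0:H5→d1:-→d2:-→d3:-→d4:-→d5:-→d6:-→d7:-→d8:-→d9:-→d10:-→d11:-→d12:-→d13:-→d14:-→d15:-→d16:H2  best=H2
  + 35.211.0.0/16 (H3) depth=16
  + 35.0.0.0/8 (H1) depth=8
  ? 35.210.177.154  path d0:H5→d1:-→d2:-→d3:-→d4:-→d5:-→d6:-→d7:-→d8:H1→d9:-→d10:-→d11:-→d12:H5→d13:-→d14:-→d15:-  best=H5
  ? 90.80.0.68  path d0:H5→d1:-→d2:-→d3:-→d4:-→d5:-→d6:-→d7:-→d8:-→d9:-→d10:-→d11:-→d12:-→d13:-→d14:-→d15:-→d16:H2  best=H2
  + 90.80.191.160/28 (H4) depth=28

== LOOKUPS ==
["H4","H5","H5","H5","H5","H2","H5","H2"]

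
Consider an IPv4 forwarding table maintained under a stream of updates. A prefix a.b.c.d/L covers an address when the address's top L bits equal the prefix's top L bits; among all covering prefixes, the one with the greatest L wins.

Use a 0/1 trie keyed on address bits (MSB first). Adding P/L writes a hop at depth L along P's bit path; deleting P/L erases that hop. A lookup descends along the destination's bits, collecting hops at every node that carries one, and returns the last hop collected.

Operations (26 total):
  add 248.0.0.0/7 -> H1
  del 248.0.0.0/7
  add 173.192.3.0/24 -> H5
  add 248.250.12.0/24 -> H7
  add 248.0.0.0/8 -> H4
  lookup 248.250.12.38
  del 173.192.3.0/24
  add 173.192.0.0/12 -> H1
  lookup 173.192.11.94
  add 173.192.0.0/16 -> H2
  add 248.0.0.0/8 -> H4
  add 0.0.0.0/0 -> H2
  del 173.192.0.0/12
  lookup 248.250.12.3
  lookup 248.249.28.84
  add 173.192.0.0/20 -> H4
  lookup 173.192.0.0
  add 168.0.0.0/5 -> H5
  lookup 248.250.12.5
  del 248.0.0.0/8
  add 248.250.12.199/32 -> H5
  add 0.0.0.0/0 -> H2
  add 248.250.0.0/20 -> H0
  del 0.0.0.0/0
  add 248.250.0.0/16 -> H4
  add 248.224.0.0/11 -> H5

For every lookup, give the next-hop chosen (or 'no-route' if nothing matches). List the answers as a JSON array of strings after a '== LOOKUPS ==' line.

Process each operation:
  + 248.0.0.0/7 (H1) depth=7
  - 248.0.0.0/7 clear@7
  + 173.192.3.0/24 (H5) depth=24
  + 248.250.12.0/24 (H7) depth=24
  + 248.0.0.0/8 (H4) depth=8
  Q 248.250.12.38: descend 111110001111101000001100 ; hops seen [H4,H7] ; pick H7
  - 173.192.3.0/24 clear@24
  + 173.192.0.0/12 (H1) depth=12
  Q 173.192.11.94: descend 10101101110000000000 ; hops seen [H1] ; pick H1
  + 173.192.0.0/16 (H2) depth=16
  + 248.0.0.0/8 (H4) depth=8
  + 0.0.0.0/0 (H2) depth=0
  - 173.192.0.0/12 clear@12
  Q 248.250.12.3: descend 111110001111101000001100 ; hops seen [H2,H4,H7] ; pick H7
  Q 248.249.28.84: descend 11111000111110 ; hops seen [H2,H4] ; pick H4
  + 173.192.0.0/20 (H4) depth=20
  Q 173.192.0.0: descend 1010110111000000000000 ; hops seen [H2,H2,H4] ; pick H4
  + 168.0.0.0/5 (H5) depth=5
  Q 248.250.12.5: descend 111110001111101000001100 ; hops seen [H2,H4,H7] ; pick H7
  - 248.0.0.0/8 clear@8
  + 248.250.12.199/32 (H5) depth=32
  + 0.0.0.0/0 (H2) depth=0
  + 248.250.0.0/20 (H0) depth=20
  - 0.0.0.0/0 clear@0
  + 248.250.0.0/16 (H4) depth=16
  + 248.224.0.0/11 (H5) depth=11

== LOOKUPS ==
["H7","H1","H7","H4","H4","H7"]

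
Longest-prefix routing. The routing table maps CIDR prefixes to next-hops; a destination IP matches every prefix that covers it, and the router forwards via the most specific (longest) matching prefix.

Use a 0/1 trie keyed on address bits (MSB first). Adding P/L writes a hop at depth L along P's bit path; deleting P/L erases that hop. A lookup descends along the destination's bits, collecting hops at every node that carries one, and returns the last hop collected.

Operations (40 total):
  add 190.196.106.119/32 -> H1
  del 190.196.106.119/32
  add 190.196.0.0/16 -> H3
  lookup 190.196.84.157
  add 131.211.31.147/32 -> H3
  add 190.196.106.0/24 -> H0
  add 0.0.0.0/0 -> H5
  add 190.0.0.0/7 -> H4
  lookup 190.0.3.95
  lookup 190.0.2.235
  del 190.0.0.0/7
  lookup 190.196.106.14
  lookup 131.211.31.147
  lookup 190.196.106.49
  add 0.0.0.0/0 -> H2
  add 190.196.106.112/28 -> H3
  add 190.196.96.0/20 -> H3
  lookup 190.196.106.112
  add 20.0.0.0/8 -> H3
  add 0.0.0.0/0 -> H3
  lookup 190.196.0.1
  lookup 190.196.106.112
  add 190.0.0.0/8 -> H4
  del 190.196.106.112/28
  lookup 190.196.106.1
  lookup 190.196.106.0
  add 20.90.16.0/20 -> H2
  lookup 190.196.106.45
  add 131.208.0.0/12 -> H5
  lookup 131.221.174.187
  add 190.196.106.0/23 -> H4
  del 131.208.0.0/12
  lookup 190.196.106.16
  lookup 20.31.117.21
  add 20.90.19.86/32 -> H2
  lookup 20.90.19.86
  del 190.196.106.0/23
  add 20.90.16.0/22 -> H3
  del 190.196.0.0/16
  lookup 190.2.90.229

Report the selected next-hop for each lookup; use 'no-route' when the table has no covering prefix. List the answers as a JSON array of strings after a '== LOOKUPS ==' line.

Trace:
  add 190.196.106.119/32 -> H1 at depth 32
  del 190.196.106.119/32 (clear depth 32)
  add 190.196.0.0/16 -> H3 at depth 16
  ? 190.196.84.157  path d0:-→d1:-→d2:-→d3:-→d4:-→d5:-→d6:-→d7:-→d8:-→d9:-→d10:-→d11:-→d12:-→d13:-→d14:-→d15:-→d16:H3→d17:-→d18:-  best=H3
  add 131.211.31.147/32 -> H3 at depth 32
  add 190.196.106.0/24 -> H0 at depth 24
  add 0.0.0.0/0 -> H5 at depth 0
  add 190.0.0.0/7 -> H4 at depth 7
  ? 190.0.3.95  path d0:H5→d1:-→d2:-→d3:-→d4:-→d5:-→d6:-→d7:H4→d8:-  best=H4
  ? 190.0.2.235  path d0:H5→d1:-→d2:-→d3:-→d4:-→d5:-→d6:-→d7:H4→d8:-  best=H4
  del 190.0.0.0/7 (clear depth 7)
  ? 190.196.106.14  path d0:H5→d1:-→d2:-→d3:-→d4:-→d5:-→d6:-→d7:-→d8:-→d9:-→d10:-→d11:-→d12:-→d13:-→d14:-→d15:-→d16:H3→d17:-→d18:-→d19:-→d20:-→d21:-→d22:-→d23:-→d24:H0→d25:-  best=H0
  ? 131.211.31.147  path d0:H5→d1:-→d2:-→d3:-→d4:-→d5:-→d6:-→d7:-→d8:-→d9:-→d10:-→d11:-→d12:-→d13:-→d14:-→d15:-→d16:-→d17:-→d18:-→d19:-→d20:-→d21:-→d22:-→d23:-→d24:-→d25:-→d26:-→d27:-→d28:-→d29:-→d30:-→d31:-→d32:H3  best=H3
  ? 190.196.106.49  path d0:H5→d1:-→d2:-→d3:-→d4:-→d5:-→d6:-→d7:-→d8:-→d9:-→d10:-→d11:-→d12:-→d13:-→d14:-→d15:-→d16:H3→d17:-→d18:-→d19:-→d20:-→d21:-→d22:-→d23:-→d24:H0→d25:-  best=H0
  add 0.0.0.0/0 -> H2 at depth 0
  add 190.196.106.112/28 -> H3 at depth 28
  add 190.196.96.0/20 -> H3 at depth 20
  ? 190.196.106.112  path d0:H2→d1:-→d2:-→d3:-→d4:-→d5:-→d6:-→d7:-→d8:-→d9:-→d10:-→d11:-→d12:-→d13:-→d14:-→d15:-→d16:H3→d17:-→d18:-→d19:-→d20:H3→d21:-→d22:-→d23:-→d24:H0→d25:-→d26:-→d27:-→d28:H3→d29:-  best=H3
  add 20.0.0.0/8 -> H3 at depth 8
  add 0.0.0.0/0 -> H3 at depth 0
  ? 190.196.0.1  path d0:H3→d1:-→d2:-→d3:-→d4:-→d5:-→d6:-→d7:-→d8:-→d9:-→d10:-→d11:-→d12:-→d13:-→d14:-→d15:-→d16:H3→d17:-  best=H3
  ? 190.196.106.112  path d0:H3→d1:-→d2:-→d3:-→d4:-→d5:-→d6:-→d7:-→d8:-→d9:-→d10:-→d11:-→d12:-→d13:-→d14:-→d15:-→d16:H3→d17:-→d18:-→d19:-→d20:H3→d21:-→d22:-→d23:-→d24:H0→d25:-→d26:-→d27:-→d28:H3→d29:-  best=H3
  add 190.0.0.0/8 -> H4 at depth 8
  del 190.196.106.112/28 (clear depth 28)
  ? 190.196.106.1  path d0:H3→d1:-→d2:-→d3:-→d4:-→d5:-→d6:-→d7:-→d8:H4→d9:-→d10:-→d11:-→d12:-→d13:-→d14:-→d15:-→d16:H3→d17:-→d18:-→d19:-→d20:H3→d21:-→d22:-→d23:-→d24:H0→d25:-  best=H0
  ? 190.196.106.0  path d0:H3→d1:-→d2:-→d3:-→d4:-→d5:-→d6:-→d7:-→d8:H4→d9:-→d10:-→d11:-→d12:-→d13:-→d14:-→d15:-→d16:H3→d17:-→d18:-→d19:-→d20:H3→d21:-→d22:-→d23:-→d24:H0→d25:-  best=H0
  add 20.90.16.0/20 -> H2 at depth 20
  ? 190.196.106.45  path d0:H3→d1:-→d2:-→d3:-→d4:-→d5:-→d6:-→d7:-→d8:H4→d9:-→d10:-→d11:-→d12:-→d13:-→d14:-→d15:-→d16:H3→d17:-→d18:-→d19:-→d20:H3→d21:-→d22:-→d23:-→d24:H0→d25:-  best=H0
  add 131.208.0.0/12 -> H5 at depth 12
  ? 131.221.174.187  path d0:H3→d1:-→d2:-→d3:-→d4:-→d5:-→d6:-→d7:-→d8:-→d9:-→d10:-→d11:-→d12:H5  best=H5
  add 190.196.106.0/23 -> H4 at depth 23
  del 131.208.0.0/12 (clear depth 12)
  ? 190.196.106.16  path d0:H3→d1:-→d2:-→d3:-→d4:-→d5:-→d6:-→d7:-→d8:H4→d9:-→d10:-→d11:-→d12:-→d13:-→d14:-→d15:-→d16:H3→d17:-→d18:-→d19:-→d20:H3→d21:-→d22:-→d23:H4→d24:H0→d25:-  best=H0
  ? 20.31.117.21  path d0:H3→d1:-→d2:-→d3:-→d4:-→d5:-→d6:-→d7:-→d8:H3→d9:-  best=H3
  add 20.90.19.86/32 -> H2 at depth 32
  ? 20.90.19.86  path d0:H3→d1:-→d2:-→d3:-→d4:-→d5:-→d6:-→d7:-→d8:H3→d9:-→d10:-→d11:-→d12:-→d13:-→d14:-→d15:-→d16:-→d17:-→d18:-→d19:-→d20:H2→d21:-→d22:-→d23:-→d24:-→d25:-→d26:-→d27:-→d28:-→d29:-→d30:-→d31:-→d32:H2  best=H2
  del 190.196.106.0/23 (clear depth 23)
  add 20.90.16.0/22 -> H3 at depth 22
  del 190.196.0.0/16 (clear depth 16)
  ? 190.2.90.229  path d0:H3→d1:-→d2:-→d3:-→d4:-→d5:-→d6:-→d7:-→d8:H4  best=H4

== LOOKUPS ==
["H3","H4","H4","H0","H3","H0","H3","H3","H3","H0","H0","H0","H5","H0","H3","H2","H4"]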